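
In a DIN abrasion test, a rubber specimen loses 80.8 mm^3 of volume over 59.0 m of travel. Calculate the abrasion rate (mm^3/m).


Rate = volume_loss / distance
= 80.8 / 59.0
= 1.369 mm^3/m

1.369 mm^3/m


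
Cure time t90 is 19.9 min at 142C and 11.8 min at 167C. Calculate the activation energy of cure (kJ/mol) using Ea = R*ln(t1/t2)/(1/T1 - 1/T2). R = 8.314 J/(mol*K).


T1 = 415.15 K, T2 = 440.15 K
1/T1 - 1/T2 = 1.3682e-04
ln(t1/t2) = ln(19.9/11.8) = 0.5226
Ea = 8.314 * 0.5226 / 1.3682e-04 = 31758.6441 J/mol
Ea = 31.76 kJ/mol

31.76 kJ/mol


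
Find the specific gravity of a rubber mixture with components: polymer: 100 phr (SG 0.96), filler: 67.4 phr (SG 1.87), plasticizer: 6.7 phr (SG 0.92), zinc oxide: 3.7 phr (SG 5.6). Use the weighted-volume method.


Sum of weights = 177.8
Volume contributions:
  polymer: 100/0.96 = 104.1667
  filler: 67.4/1.87 = 36.0428
  plasticizer: 6.7/0.92 = 7.2826
  zinc oxide: 3.7/5.6 = 0.6607
Sum of volumes = 148.1528
SG = 177.8 / 148.1528 = 1.2

SG = 1.2


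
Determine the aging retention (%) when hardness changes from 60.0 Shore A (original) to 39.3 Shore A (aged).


Retention = aged / original * 100
= 39.3 / 60.0 * 100
= 65.5%

65.5%


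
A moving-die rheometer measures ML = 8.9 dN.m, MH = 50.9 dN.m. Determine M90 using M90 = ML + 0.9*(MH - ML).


M90 = ML + 0.9 * (MH - ML)
M90 = 8.9 + 0.9 * (50.9 - 8.9)
M90 = 8.9 + 0.9 * 42.0
M90 = 46.7 dN.m

46.7 dN.m


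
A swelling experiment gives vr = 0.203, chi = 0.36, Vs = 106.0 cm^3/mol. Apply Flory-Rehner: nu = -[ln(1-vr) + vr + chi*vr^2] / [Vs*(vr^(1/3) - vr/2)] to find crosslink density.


ln(1 - vr) = ln(1 - 0.203) = -0.2269
Numerator = -((-0.2269) + 0.203 + 0.36 * 0.203^2) = 0.0091
Denominator = 106.0 * (0.203^(1/3) - 0.203/2) = 51.5386
nu = 0.0091 / 51.5386 = 1.7589e-04 mol/cm^3

1.7589e-04 mol/cm^3


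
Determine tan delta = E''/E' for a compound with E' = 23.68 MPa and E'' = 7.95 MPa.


tan delta = E'' / E'
= 7.95 / 23.68
= 0.3357

tan delta = 0.3357


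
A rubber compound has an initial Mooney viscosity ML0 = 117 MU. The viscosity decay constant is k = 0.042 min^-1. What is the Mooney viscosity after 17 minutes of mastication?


ML = ML0 * exp(-k * t)
ML = 117 * exp(-0.042 * 17)
ML = 117 * 0.4897
ML = 57.29 MU

57.29 MU


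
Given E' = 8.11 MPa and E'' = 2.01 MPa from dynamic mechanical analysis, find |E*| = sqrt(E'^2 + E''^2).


|E*| = sqrt(E'^2 + E''^2)
= sqrt(8.11^2 + 2.01^2)
= sqrt(65.7721 + 4.0401)
= 8.355 MPa

8.355 MPa


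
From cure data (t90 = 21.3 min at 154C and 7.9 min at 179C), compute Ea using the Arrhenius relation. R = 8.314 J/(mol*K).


T1 = 427.15 K, T2 = 452.15 K
1/T1 - 1/T2 = 1.2944e-04
ln(t1/t2) = ln(21.3/7.9) = 0.9918
Ea = 8.314 * 0.9918 / 1.2944e-04 = 63705.4320 J/mol
Ea = 63.71 kJ/mol

63.71 kJ/mol


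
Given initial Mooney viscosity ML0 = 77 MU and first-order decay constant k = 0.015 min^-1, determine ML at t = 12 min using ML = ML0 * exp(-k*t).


ML = ML0 * exp(-k * t)
ML = 77 * exp(-0.015 * 12)
ML = 77 * 0.8353
ML = 64.32 MU

64.32 MU


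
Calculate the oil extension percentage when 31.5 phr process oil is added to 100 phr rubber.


Oil % = oil / (100 + oil) * 100
= 31.5 / (100 + 31.5) * 100
= 31.5 / 131.5 * 100
= 23.95%

23.95%


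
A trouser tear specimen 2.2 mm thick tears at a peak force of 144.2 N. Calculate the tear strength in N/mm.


Tear strength = force / thickness
= 144.2 / 2.2
= 65.55 N/mm

65.55 N/mm


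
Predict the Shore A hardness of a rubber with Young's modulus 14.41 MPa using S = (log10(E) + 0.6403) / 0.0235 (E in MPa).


log10(E) = 0.0235*S - 0.6403  =>  S = (log10(E) + 0.6403) / 0.0235
log10(14.41) = 1.158664
S = (1.158664 + 0.6403) / 0.0235 = 1.798964 / 0.0235
S = 76.6

Shore A = 76.6


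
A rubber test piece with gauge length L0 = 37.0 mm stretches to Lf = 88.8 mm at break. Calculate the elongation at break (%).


Elongation = (Lf - L0) / L0 * 100
= (88.8 - 37.0) / 37.0 * 100
= 51.8 / 37.0 * 100
= 140.0%

140.0%


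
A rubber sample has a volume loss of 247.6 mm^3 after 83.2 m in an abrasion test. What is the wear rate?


Rate = volume_loss / distance
= 247.6 / 83.2
= 2.976 mm^3/m

2.976 mm^3/m


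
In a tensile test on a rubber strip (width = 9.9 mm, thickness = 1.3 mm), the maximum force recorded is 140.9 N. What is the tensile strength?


Area = width * thickness = 9.9 * 1.3 = 12.87 mm^2
TS = force / area = 140.9 / 12.87 = 10.95 MPa

10.95 MPa


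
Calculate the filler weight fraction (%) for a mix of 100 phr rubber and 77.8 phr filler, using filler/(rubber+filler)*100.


Filler % = filler / (rubber + filler) * 100
= 77.8 / (100 + 77.8) * 100
= 77.8 / 177.8 * 100
= 43.76%

43.76%


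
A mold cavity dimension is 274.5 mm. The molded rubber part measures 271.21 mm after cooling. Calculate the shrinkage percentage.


Shrinkage = (mold - part) / mold * 100
= (274.5 - 271.21) / 274.5 * 100
= 3.29 / 274.5 * 100
= 1.2%

1.2%


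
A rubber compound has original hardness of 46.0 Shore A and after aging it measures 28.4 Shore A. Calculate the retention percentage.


Retention = aged / original * 100
= 28.4 / 46.0 * 100
= 61.7%

61.7%


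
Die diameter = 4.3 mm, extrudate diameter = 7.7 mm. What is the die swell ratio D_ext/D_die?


Die swell ratio = D_extrudate / D_die
= 7.7 / 4.3
= 1.791

Die swell = 1.791


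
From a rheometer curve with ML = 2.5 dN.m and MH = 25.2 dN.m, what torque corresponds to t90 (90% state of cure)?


M90 = ML + 0.9 * (MH - ML)
M90 = 2.5 + 0.9 * (25.2 - 2.5)
M90 = 2.5 + 0.9 * 22.7
M90 = 22.93 dN.m

22.93 dN.m


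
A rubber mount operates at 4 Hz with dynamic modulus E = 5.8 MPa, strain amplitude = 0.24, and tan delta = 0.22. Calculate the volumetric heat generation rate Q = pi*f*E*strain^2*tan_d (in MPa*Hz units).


Q = pi * f * E * strain^2 * tan_d
= pi * 4 * 5.8 * 0.24^2 * 0.22
= pi * 4 * 5.8 * 0.0576 * 0.22
= 0.9236

Q = 0.9236


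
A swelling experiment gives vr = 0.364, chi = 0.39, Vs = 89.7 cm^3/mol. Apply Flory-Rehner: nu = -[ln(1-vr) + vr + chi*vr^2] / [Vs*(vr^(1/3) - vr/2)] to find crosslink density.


ln(1 - vr) = ln(1 - 0.364) = -0.4526
Numerator = -((-0.4526) + 0.364 + 0.39 * 0.364^2) = 0.0369
Denominator = 89.7 * (0.364^(1/3) - 0.364/2) = 47.7207
nu = 0.0369 / 47.7207 = 7.7290e-04 mol/cm^3

7.7290e-04 mol/cm^3


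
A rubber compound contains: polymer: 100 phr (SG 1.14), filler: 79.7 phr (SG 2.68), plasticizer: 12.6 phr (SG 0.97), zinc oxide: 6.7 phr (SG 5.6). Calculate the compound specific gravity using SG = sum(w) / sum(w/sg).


Sum of weights = 199.0
Volume contributions:
  polymer: 100/1.14 = 87.7193
  filler: 79.7/2.68 = 29.7388
  plasticizer: 12.6/0.97 = 12.9897
  zinc oxide: 6.7/5.6 = 1.1964
Sum of volumes = 131.6442
SG = 199.0 / 131.6442 = 1.512

SG = 1.512


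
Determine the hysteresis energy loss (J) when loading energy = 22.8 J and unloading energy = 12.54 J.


Hysteresis loss = loading - unloading
= 22.8 - 12.54
= 10.26 J

10.26 J


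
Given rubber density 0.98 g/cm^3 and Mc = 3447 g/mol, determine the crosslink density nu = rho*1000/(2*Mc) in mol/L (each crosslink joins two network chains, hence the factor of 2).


nu = rho * 1000 / (2 * Mc)
nu = 0.98 * 1000 / (2 * 3447)
nu = 980.0 / 6894
nu = 0.1422 mol/L

0.1422 mol/L


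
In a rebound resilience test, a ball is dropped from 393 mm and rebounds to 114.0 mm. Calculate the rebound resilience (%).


Resilience = h_rebound / h_drop * 100
= 114.0 / 393 * 100
= 29.0%

29.0%


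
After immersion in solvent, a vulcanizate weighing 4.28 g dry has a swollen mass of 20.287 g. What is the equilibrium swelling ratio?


Q = W_swollen / W_dry
Q = 20.287 / 4.28
Q = 4.74

Q = 4.74


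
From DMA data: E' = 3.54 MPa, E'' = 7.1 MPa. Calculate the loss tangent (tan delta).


tan delta = E'' / E'
= 7.1 / 3.54
= 2.0056

tan delta = 2.0056


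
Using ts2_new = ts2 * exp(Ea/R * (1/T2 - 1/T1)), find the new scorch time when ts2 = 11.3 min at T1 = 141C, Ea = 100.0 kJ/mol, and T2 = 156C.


Convert temperatures: T1 = 141 + 273.15 = 414.15 K, T2 = 156 + 273.15 = 429.15 K
ts2_new = 11.3 * exp(100000 / 8.314 * (1/429.15 - 1/414.15))
1/T2 - 1/T1 = -8.4397e-05
ts2_new = 4.09 min

4.09 min


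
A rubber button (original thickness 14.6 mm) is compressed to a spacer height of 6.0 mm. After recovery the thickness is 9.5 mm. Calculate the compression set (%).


CS = (t0 - recovered) / (t0 - ts) * 100
= (14.6 - 9.5) / (14.6 - 6.0) * 100
= 5.1 / 8.6 * 100
= 59.3%

59.3%


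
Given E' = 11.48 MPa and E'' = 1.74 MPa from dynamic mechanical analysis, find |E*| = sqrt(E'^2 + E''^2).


|E*| = sqrt(E'^2 + E''^2)
= sqrt(11.48^2 + 1.74^2)
= sqrt(131.7904 + 3.0276)
= 11.611 MPa

11.611 MPa


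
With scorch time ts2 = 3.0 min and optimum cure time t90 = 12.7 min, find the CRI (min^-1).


CRI = 100 / (t90 - ts2)
= 100 / (12.7 - 3.0)
= 100 / 9.7
= 10.31 min^-1

10.31 min^-1


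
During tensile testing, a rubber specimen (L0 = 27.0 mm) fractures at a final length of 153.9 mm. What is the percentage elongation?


Elongation = (Lf - L0) / L0 * 100
= (153.9 - 27.0) / 27.0 * 100
= 126.9 / 27.0 * 100
= 470.0%

470.0%


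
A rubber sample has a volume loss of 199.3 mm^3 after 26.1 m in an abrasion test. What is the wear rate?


Rate = volume_loss / distance
= 199.3 / 26.1
= 7.636 mm^3/m

7.636 mm^3/m


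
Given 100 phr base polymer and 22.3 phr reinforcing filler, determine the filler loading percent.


Filler % = filler / (rubber + filler) * 100
= 22.3 / (100 + 22.3) * 100
= 22.3 / 122.3 * 100
= 18.23%

18.23%


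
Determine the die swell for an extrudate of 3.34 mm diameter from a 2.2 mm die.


Die swell ratio = D_extrudate / D_die
= 3.34 / 2.2
= 1.518

Die swell = 1.518


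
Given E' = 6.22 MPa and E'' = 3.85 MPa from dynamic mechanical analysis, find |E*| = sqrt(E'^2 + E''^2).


|E*| = sqrt(E'^2 + E''^2)
= sqrt(6.22^2 + 3.85^2)
= sqrt(38.6884 + 14.8225)
= 7.315 MPa

7.315 MPa


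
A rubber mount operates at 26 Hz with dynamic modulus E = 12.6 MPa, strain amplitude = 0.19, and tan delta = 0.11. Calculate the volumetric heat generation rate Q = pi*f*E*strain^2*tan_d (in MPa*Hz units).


Q = pi * f * E * strain^2 * tan_d
= pi * 26 * 12.6 * 0.19^2 * 0.11
= pi * 26 * 12.6 * 0.0361 * 0.11
= 4.0869

Q = 4.0869


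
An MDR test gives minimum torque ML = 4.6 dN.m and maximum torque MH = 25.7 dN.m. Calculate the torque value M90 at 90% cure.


M90 = ML + 0.9 * (MH - ML)
M90 = 4.6 + 0.9 * (25.7 - 4.6)
M90 = 4.6 + 0.9 * 21.1
M90 = 23.59 dN.m

23.59 dN.m


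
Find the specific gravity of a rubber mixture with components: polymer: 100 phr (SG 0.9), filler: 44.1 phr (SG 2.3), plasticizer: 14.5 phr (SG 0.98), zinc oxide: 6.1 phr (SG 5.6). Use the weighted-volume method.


Sum of weights = 164.7
Volume contributions:
  polymer: 100/0.9 = 111.1111
  filler: 44.1/2.3 = 19.1739
  plasticizer: 14.5/0.98 = 14.7959
  zinc oxide: 6.1/5.6 = 1.0893
Sum of volumes = 146.1702
SG = 164.7 / 146.1702 = 1.127

SG = 1.127


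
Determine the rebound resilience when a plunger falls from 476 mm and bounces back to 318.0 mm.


Resilience = h_rebound / h_drop * 100
= 318.0 / 476 * 100
= 66.8%

66.8%


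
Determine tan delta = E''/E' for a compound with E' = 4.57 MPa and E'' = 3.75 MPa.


tan delta = E'' / E'
= 3.75 / 4.57
= 0.8206

tan delta = 0.8206


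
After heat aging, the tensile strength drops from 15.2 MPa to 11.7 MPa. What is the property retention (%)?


Retention = aged / original * 100
= 11.7 / 15.2 * 100
= 77.0%

77.0%


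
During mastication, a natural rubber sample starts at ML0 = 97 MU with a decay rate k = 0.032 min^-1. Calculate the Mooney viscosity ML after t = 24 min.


ML = ML0 * exp(-k * t)
ML = 97 * exp(-0.032 * 24)
ML = 97 * 0.4639
ML = 45.0 MU

45.0 MU


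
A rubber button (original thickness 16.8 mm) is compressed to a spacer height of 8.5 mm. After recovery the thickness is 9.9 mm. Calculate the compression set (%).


CS = (t0 - recovered) / (t0 - ts) * 100
= (16.8 - 9.9) / (16.8 - 8.5) * 100
= 6.9 / 8.3 * 100
= 83.1%

83.1%


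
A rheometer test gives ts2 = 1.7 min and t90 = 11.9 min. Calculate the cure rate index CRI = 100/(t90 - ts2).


CRI = 100 / (t90 - ts2)
= 100 / (11.9 - 1.7)
= 100 / 10.2
= 9.8 min^-1

9.8 min^-1


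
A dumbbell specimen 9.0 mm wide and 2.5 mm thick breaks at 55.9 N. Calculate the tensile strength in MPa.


Area = width * thickness = 9.0 * 2.5 = 22.5 mm^2
TS = force / area = 55.9 / 22.5 = 2.48 MPa

2.48 MPa


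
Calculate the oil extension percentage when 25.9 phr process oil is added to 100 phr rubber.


Oil % = oil / (100 + oil) * 100
= 25.9 / (100 + 25.9) * 100
= 25.9 / 125.9 * 100
= 20.57%

20.57%


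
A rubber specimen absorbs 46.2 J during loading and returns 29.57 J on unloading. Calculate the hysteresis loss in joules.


Hysteresis loss = loading - unloading
= 46.2 - 29.57
= 16.63 J

16.63 J


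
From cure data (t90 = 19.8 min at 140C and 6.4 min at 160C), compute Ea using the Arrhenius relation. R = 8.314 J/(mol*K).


T1 = 413.15 K, T2 = 433.15 K
1/T1 - 1/T2 = 1.1176e-04
ln(t1/t2) = ln(19.8/6.4) = 1.1294
Ea = 8.314 * 1.1294 / 1.1176e-04 = 84017.1046 J/mol
Ea = 84.02 kJ/mol

84.02 kJ/mol


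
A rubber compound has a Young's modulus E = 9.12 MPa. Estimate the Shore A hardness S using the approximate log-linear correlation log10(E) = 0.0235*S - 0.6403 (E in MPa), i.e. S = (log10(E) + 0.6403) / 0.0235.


log10(E) = 0.0235*S - 0.6403  =>  S = (log10(E) + 0.6403) / 0.0235
log10(9.12) = 0.959995
S = (0.959995 + 0.6403) / 0.0235 = 1.600295 / 0.0235
S = 68.1

Shore A = 68.1


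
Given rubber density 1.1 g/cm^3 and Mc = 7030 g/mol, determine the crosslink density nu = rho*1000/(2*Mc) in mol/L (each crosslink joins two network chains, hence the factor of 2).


nu = rho * 1000 / (2 * Mc)
nu = 1.1 * 1000 / (2 * 7030)
nu = 1100.0 / 14060
nu = 0.0782 mol/L

0.0782 mol/L


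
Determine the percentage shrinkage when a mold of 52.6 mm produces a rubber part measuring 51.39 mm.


Shrinkage = (mold - part) / mold * 100
= (52.6 - 51.39) / 52.6 * 100
= 1.21 / 52.6 * 100
= 2.3%

2.3%


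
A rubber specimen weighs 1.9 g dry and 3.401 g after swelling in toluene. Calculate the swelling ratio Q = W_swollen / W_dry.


Q = W_swollen / W_dry
Q = 3.401 / 1.9
Q = 1.79

Q = 1.79


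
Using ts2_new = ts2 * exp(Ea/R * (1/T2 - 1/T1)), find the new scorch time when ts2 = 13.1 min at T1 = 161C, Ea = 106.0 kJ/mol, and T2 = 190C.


Convert temperatures: T1 = 161 + 273.15 = 434.15 K, T2 = 190 + 273.15 = 463.15 K
ts2_new = 13.1 * exp(106000 / 8.314 * (1/463.15 - 1/434.15))
1/T2 - 1/T1 = -1.4422e-04
ts2_new = 2.08 min

2.08 min


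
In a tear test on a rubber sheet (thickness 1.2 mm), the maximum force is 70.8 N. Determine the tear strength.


Tear strength = force / thickness
= 70.8 / 1.2
= 59.0 N/mm

59.0 N/mm


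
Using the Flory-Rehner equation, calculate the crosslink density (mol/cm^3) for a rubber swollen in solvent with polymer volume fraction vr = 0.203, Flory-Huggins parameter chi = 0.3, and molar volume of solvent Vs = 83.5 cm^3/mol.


ln(1 - vr) = ln(1 - 0.203) = -0.2269
Numerator = -((-0.2269) + 0.203 + 0.3 * 0.203^2) = 0.0115
Denominator = 83.5 * (0.203^(1/3) - 0.203/2) = 40.5988
nu = 0.0115 / 40.5988 = 2.8419e-04 mol/cm^3

2.8419e-04 mol/cm^3


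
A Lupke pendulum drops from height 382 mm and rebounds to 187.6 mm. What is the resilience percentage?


Resilience = h_rebound / h_drop * 100
= 187.6 / 382 * 100
= 49.1%

49.1%


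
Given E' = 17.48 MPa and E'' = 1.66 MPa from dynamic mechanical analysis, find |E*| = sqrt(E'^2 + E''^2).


|E*| = sqrt(E'^2 + E''^2)
= sqrt(17.48^2 + 1.66^2)
= sqrt(305.5504 + 2.7556)
= 17.559 MPa

17.559 MPa


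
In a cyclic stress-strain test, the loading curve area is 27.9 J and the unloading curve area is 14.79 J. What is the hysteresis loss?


Hysteresis loss = loading - unloading
= 27.9 - 14.79
= 13.11 J

13.11 J


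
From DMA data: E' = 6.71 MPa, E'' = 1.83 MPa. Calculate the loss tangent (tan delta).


tan delta = E'' / E'
= 1.83 / 6.71
= 0.2727

tan delta = 0.2727


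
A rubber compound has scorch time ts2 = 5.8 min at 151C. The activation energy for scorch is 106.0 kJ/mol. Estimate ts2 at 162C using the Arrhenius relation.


Convert temperatures: T1 = 151 + 273.15 = 424.15 K, T2 = 162 + 273.15 = 435.15 K
ts2_new = 5.8 * exp(106000 / 8.314 * (1/435.15 - 1/424.15))
1/T2 - 1/T1 = -5.9598e-05
ts2_new = 2.71 min

2.71 min


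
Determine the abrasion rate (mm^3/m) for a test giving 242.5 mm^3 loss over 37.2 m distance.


Rate = volume_loss / distance
= 242.5 / 37.2
= 6.519 mm^3/m

6.519 mm^3/m


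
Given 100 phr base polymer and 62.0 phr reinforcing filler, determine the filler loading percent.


Filler % = filler / (rubber + filler) * 100
= 62.0 / (100 + 62.0) * 100
= 62.0 / 162.0 * 100
= 38.27%

38.27%


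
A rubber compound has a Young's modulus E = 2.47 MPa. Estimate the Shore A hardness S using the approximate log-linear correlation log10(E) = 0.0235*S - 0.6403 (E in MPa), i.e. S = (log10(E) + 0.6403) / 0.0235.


log10(E) = 0.0235*S - 0.6403  =>  S = (log10(E) + 0.6403) / 0.0235
log10(2.47) = 0.392697
S = (0.392697 + 0.6403) / 0.0235 = 1.032997 / 0.0235
S = 44.0

Shore A = 44.0


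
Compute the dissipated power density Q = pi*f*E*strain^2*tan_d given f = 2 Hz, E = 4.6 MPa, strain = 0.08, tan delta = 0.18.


Q = pi * f * E * strain^2 * tan_d
= pi * 2 * 4.6 * 0.08^2 * 0.18
= pi * 2 * 4.6 * 0.0064 * 0.18
= 0.0333

Q = 0.0333


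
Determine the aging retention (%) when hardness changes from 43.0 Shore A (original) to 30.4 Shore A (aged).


Retention = aged / original * 100
= 30.4 / 43.0 * 100
= 70.7%

70.7%


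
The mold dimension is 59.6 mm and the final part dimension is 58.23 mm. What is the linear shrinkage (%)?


Shrinkage = (mold - part) / mold * 100
= (59.6 - 58.23) / 59.6 * 100
= 1.37 / 59.6 * 100
= 2.3%

2.3%


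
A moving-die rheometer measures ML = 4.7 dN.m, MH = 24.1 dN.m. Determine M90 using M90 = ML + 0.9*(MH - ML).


M90 = ML + 0.9 * (MH - ML)
M90 = 4.7 + 0.9 * (24.1 - 4.7)
M90 = 4.7 + 0.9 * 19.4
M90 = 22.16 dN.m

22.16 dN.m


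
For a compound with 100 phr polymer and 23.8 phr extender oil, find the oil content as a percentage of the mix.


Oil % = oil / (100 + oil) * 100
= 23.8 / (100 + 23.8) * 100
= 23.8 / 123.8 * 100
= 19.22%

19.22%


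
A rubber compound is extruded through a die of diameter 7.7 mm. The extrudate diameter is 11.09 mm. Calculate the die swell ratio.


Die swell ratio = D_extrudate / D_die
= 11.09 / 7.7
= 1.44

Die swell = 1.44


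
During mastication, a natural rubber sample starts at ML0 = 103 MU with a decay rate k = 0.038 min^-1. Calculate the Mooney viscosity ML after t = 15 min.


ML = ML0 * exp(-k * t)
ML = 103 * exp(-0.038 * 15)
ML = 103 * 0.5655
ML = 58.25 MU

58.25 MU


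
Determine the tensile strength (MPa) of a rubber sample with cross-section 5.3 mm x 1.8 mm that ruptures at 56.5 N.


Area = width * thickness = 5.3 * 1.8 = 9.54 mm^2
TS = force / area = 56.5 / 9.54 = 5.92 MPa

5.92 MPa


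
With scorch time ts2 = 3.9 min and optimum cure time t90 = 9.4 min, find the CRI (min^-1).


CRI = 100 / (t90 - ts2)
= 100 / (9.4 - 3.9)
= 100 / 5.5
= 18.18 min^-1

18.18 min^-1


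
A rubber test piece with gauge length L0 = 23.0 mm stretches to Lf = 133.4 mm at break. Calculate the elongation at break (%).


Elongation = (Lf - L0) / L0 * 100
= (133.4 - 23.0) / 23.0 * 100
= 110.4 / 23.0 * 100
= 480.0%

480.0%


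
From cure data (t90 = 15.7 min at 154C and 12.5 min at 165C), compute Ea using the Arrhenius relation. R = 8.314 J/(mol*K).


T1 = 427.15 K, T2 = 438.15 K
1/T1 - 1/T2 = 5.8775e-05
ln(t1/t2) = ln(15.7/12.5) = 0.2279
Ea = 8.314 * 0.2279 / 5.8775e-05 = 32242.2984 J/mol
Ea = 32.24 kJ/mol

32.24 kJ/mol


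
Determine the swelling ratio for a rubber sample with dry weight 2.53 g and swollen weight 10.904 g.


Q = W_swollen / W_dry
Q = 10.904 / 2.53
Q = 4.31

Q = 4.31


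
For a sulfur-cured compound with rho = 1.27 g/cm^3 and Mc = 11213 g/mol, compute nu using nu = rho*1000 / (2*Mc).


nu = rho * 1000 / (2 * Mc)
nu = 1.27 * 1000 / (2 * 11213)
nu = 1270.0 / 22426
nu = 0.0566 mol/L

0.0566 mol/L


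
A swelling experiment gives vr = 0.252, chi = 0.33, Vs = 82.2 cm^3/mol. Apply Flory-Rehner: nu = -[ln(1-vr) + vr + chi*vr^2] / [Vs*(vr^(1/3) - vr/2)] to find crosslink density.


ln(1 - vr) = ln(1 - 0.252) = -0.2904
Numerator = -((-0.2904) + 0.252 + 0.33 * 0.252^2) = 0.0174
Denominator = 82.2 * (0.252^(1/3) - 0.252/2) = 41.5633
nu = 0.0174 / 41.5633 = 4.1854e-04 mol/cm^3

4.1854e-04 mol/cm^3


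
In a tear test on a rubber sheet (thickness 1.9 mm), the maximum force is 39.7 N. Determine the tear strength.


Tear strength = force / thickness
= 39.7 / 1.9
= 20.89 N/mm

20.89 N/mm


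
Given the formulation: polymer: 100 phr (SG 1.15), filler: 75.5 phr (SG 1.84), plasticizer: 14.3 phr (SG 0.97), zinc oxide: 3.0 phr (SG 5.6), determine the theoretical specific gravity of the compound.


Sum of weights = 192.8
Volume contributions:
  polymer: 100/1.15 = 86.9565
  filler: 75.5/1.84 = 41.0326
  plasticizer: 14.3/0.97 = 14.7423
  zinc oxide: 3.0/5.6 = 0.5357
Sum of volumes = 143.2671
SG = 192.8 / 143.2671 = 1.346

SG = 1.346


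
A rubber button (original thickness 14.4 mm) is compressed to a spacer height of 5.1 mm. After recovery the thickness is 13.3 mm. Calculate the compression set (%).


CS = (t0 - recovered) / (t0 - ts) * 100
= (14.4 - 13.3) / (14.4 - 5.1) * 100
= 1.1 / 9.3 * 100
= 11.8%

11.8%


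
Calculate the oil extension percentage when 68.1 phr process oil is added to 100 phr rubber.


Oil % = oil / (100 + oil) * 100
= 68.1 / (100 + 68.1) * 100
= 68.1 / 168.1 * 100
= 40.51%

40.51%


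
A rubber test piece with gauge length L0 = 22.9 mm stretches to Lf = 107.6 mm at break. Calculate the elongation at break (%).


Elongation = (Lf - L0) / L0 * 100
= (107.6 - 22.9) / 22.9 * 100
= 84.7 / 22.9 * 100
= 369.9%

369.9%


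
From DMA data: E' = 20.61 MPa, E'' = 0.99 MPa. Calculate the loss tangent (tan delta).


tan delta = E'' / E'
= 0.99 / 20.61
= 0.048

tan delta = 0.048


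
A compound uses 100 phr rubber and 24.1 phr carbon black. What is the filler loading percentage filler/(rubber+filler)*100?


Filler % = filler / (rubber + filler) * 100
= 24.1 / (100 + 24.1) * 100
= 24.1 / 124.1 * 100
= 19.42%

19.42%


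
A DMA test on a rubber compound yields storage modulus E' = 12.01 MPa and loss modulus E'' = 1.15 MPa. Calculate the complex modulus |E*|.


|E*| = sqrt(E'^2 + E''^2)
= sqrt(12.01^2 + 1.15^2)
= sqrt(144.2401 + 1.3225)
= 12.065 MPa

12.065 MPa


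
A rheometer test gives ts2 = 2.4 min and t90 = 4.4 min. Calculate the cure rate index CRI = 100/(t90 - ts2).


CRI = 100 / (t90 - ts2)
= 100 / (4.4 - 2.4)
= 100 / 2.0
= 50.0 min^-1

50.0 min^-1


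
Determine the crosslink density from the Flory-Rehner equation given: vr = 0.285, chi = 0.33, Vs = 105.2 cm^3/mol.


ln(1 - vr) = ln(1 - 0.285) = -0.3355
Numerator = -((-0.3355) + 0.285 + 0.33 * 0.285^2) = 0.0237
Denominator = 105.2 * (0.285^(1/3) - 0.285/2) = 54.2395
nu = 0.0237 / 54.2395 = 4.3637e-04 mol/cm^3

4.3637e-04 mol/cm^3


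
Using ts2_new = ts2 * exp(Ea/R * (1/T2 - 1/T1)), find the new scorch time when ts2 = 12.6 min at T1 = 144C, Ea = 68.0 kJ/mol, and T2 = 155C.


Convert temperatures: T1 = 144 + 273.15 = 417.15 K, T2 = 155 + 273.15 = 428.15 K
ts2_new = 12.6 * exp(68000 / 8.314 * (1/428.15 - 1/417.15))
1/T2 - 1/T1 = -6.1589e-05
ts2_new = 7.61 min

7.61 min


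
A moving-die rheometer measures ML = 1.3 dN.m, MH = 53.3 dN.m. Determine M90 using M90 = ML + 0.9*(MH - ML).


M90 = ML + 0.9 * (MH - ML)
M90 = 1.3 + 0.9 * (53.3 - 1.3)
M90 = 1.3 + 0.9 * 52.0
M90 = 48.1 dN.m

48.1 dN.m


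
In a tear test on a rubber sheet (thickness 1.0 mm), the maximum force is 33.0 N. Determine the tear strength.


Tear strength = force / thickness
= 33.0 / 1.0
= 33.0 N/mm

33.0 N/mm


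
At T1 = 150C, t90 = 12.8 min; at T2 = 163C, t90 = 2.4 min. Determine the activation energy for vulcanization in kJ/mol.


T1 = 423.15 K, T2 = 436.15 K
1/T1 - 1/T2 = 7.0439e-05
ln(t1/t2) = ln(12.8/2.4) = 1.6740
Ea = 8.314 * 1.6740 / 7.0439e-05 = 197581.4779 J/mol
Ea = 197.58 kJ/mol

197.58 kJ/mol


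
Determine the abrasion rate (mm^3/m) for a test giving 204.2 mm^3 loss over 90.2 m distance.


Rate = volume_loss / distance
= 204.2 / 90.2
= 2.264 mm^3/m

2.264 mm^3/m


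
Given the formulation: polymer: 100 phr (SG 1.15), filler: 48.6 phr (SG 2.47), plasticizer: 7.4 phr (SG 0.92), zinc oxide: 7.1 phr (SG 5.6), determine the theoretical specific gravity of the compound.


Sum of weights = 163.1
Volume contributions:
  polymer: 100/1.15 = 86.9565
  filler: 48.6/2.47 = 19.6761
  plasticizer: 7.4/0.92 = 8.0435
  zinc oxide: 7.1/5.6 = 1.2679
Sum of volumes = 115.9440
SG = 163.1 / 115.9440 = 1.407

SG = 1.407


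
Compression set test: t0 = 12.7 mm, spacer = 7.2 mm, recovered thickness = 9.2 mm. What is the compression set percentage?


CS = (t0 - recovered) / (t0 - ts) * 100
= (12.7 - 9.2) / (12.7 - 7.2) * 100
= 3.5 / 5.5 * 100
= 63.6%

63.6%


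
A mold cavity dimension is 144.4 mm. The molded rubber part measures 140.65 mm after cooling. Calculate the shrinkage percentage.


Shrinkage = (mold - part) / mold * 100
= (144.4 - 140.65) / 144.4 * 100
= 3.75 / 144.4 * 100
= 2.6%

2.6%


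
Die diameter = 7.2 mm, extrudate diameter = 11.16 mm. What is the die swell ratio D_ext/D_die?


Die swell ratio = D_extrudate / D_die
= 11.16 / 7.2
= 1.55

Die swell = 1.55


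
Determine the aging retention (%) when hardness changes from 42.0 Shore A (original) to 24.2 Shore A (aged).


Retention = aged / original * 100
= 24.2 / 42.0 * 100
= 57.6%

57.6%


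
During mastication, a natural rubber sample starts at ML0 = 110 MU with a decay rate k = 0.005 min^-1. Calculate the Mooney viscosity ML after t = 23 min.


ML = ML0 * exp(-k * t)
ML = 110 * exp(-0.005 * 23)
ML = 110 * 0.8914
ML = 98.05 MU

98.05 MU


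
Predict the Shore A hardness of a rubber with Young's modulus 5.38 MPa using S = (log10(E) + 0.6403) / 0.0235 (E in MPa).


log10(E) = 0.0235*S - 0.6403  =>  S = (log10(E) + 0.6403) / 0.0235
log10(5.38) = 0.730782
S = (0.730782 + 0.6403) / 0.0235 = 1.371082 / 0.0235
S = 58.3

Shore A = 58.3


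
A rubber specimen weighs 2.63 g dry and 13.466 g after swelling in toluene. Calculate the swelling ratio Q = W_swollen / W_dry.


Q = W_swollen / W_dry
Q = 13.466 / 2.63
Q = 5.12

Q = 5.12


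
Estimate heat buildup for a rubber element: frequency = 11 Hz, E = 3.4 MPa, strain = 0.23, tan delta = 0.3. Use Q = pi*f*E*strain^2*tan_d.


Q = pi * f * E * strain^2 * tan_d
= pi * 11 * 3.4 * 0.23^2 * 0.3
= pi * 11 * 3.4 * 0.0529 * 0.3
= 1.8647

Q = 1.8647


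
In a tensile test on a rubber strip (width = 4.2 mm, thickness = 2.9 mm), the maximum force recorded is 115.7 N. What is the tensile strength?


Area = width * thickness = 4.2 * 2.9 = 12.18 mm^2
TS = force / area = 115.7 / 12.18 = 9.5 MPa

9.5 MPa


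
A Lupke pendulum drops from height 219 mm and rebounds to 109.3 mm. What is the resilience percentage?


Resilience = h_rebound / h_drop * 100
= 109.3 / 219 * 100
= 49.9%

49.9%


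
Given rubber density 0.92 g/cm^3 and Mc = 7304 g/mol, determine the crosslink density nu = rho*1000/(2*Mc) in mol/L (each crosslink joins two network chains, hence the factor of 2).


nu = rho * 1000 / (2 * Mc)
nu = 0.92 * 1000 / (2 * 7304)
nu = 920.0 / 14608
nu = 0.0630 mol/L

0.0630 mol/L


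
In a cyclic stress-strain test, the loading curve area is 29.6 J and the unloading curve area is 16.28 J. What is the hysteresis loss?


Hysteresis loss = loading - unloading
= 29.6 - 16.28
= 13.32 J

13.32 J


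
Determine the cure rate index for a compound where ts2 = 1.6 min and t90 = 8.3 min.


CRI = 100 / (t90 - ts2)
= 100 / (8.3 - 1.6)
= 100 / 6.7
= 14.93 min^-1

14.93 min^-1


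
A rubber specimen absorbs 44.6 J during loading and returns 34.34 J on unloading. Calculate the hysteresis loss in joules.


Hysteresis loss = loading - unloading
= 44.6 - 34.34
= 10.26 J

10.26 J


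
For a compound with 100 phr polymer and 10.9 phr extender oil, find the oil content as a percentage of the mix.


Oil % = oil / (100 + oil) * 100
= 10.9 / (100 + 10.9) * 100
= 10.9 / 110.9 * 100
= 9.83%

9.83%


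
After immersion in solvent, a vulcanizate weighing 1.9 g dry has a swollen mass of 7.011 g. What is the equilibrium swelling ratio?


Q = W_swollen / W_dry
Q = 7.011 / 1.9
Q = 3.69

Q = 3.69


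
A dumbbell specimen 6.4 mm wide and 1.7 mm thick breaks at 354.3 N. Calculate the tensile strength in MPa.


Area = width * thickness = 6.4 * 1.7 = 10.88 mm^2
TS = force / area = 354.3 / 10.88 = 32.56 MPa

32.56 MPa


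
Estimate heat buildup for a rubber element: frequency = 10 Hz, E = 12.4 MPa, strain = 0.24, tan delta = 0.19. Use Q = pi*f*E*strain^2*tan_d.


Q = pi * f * E * strain^2 * tan_d
= pi * 10 * 12.4 * 0.24^2 * 0.19
= pi * 10 * 12.4 * 0.0576 * 0.19
= 4.2633

Q = 4.2633


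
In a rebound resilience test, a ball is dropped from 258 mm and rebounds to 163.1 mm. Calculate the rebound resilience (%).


Resilience = h_rebound / h_drop * 100
= 163.1 / 258 * 100
= 63.2%

63.2%


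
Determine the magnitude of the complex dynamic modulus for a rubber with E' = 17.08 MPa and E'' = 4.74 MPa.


|E*| = sqrt(E'^2 + E''^2)
= sqrt(17.08^2 + 4.74^2)
= sqrt(291.7264 + 22.4676)
= 17.726 MPa

17.726 MPa


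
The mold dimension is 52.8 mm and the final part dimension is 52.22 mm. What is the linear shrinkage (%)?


Shrinkage = (mold - part) / mold * 100
= (52.8 - 52.22) / 52.8 * 100
= 0.58 / 52.8 * 100
= 1.1%

1.1%


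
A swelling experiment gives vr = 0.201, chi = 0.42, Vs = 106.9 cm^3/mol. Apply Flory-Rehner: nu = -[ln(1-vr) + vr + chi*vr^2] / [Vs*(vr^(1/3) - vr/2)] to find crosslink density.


ln(1 - vr) = ln(1 - 0.201) = -0.2244
Numerator = -((-0.2244) + 0.201 + 0.42 * 0.201^2) = 0.0064
Denominator = 106.9 * (0.201^(1/3) - 0.201/2) = 51.8761
nu = 0.0064 / 51.8761 = 1.2387e-04 mol/cm^3

1.2387e-04 mol/cm^3


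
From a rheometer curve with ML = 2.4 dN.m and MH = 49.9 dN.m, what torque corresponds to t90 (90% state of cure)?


M90 = ML + 0.9 * (MH - ML)
M90 = 2.4 + 0.9 * (49.9 - 2.4)
M90 = 2.4 + 0.9 * 47.5
M90 = 45.15 dN.m

45.15 dN.m


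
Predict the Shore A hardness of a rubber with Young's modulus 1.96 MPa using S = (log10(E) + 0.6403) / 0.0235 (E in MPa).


log10(E) = 0.0235*S - 0.6403  =>  S = (log10(E) + 0.6403) / 0.0235
log10(1.96) = 0.292256
S = (0.292256 + 0.6403) / 0.0235 = 0.932556 / 0.0235
S = 39.7

Shore A = 39.7


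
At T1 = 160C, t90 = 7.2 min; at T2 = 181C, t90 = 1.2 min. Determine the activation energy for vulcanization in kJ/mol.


T1 = 433.15 K, T2 = 454.15 K
1/T1 - 1/T2 = 1.0675e-04
ln(t1/t2) = ln(7.2/1.2) = 1.7918
Ea = 8.314 * 1.7918 / 1.0675e-04 = 139543.0050 J/mol
Ea = 139.54 kJ/mol

139.54 kJ/mol


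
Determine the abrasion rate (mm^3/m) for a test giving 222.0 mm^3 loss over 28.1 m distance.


Rate = volume_loss / distance
= 222.0 / 28.1
= 7.9 mm^3/m

7.9 mm^3/m


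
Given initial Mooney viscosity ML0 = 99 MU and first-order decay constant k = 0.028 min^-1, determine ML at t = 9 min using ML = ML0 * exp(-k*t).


ML = ML0 * exp(-k * t)
ML = 99 * exp(-0.028 * 9)
ML = 99 * 0.7772
ML = 76.95 MU

76.95 MU


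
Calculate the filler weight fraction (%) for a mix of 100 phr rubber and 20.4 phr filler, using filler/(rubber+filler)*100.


Filler % = filler / (rubber + filler) * 100
= 20.4 / (100 + 20.4) * 100
= 20.4 / 120.4 * 100
= 16.94%

16.94%


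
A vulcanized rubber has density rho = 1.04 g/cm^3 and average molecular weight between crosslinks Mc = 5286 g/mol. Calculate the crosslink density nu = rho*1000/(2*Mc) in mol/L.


nu = rho * 1000 / (2 * Mc)
nu = 1.04 * 1000 / (2 * 5286)
nu = 1040.0 / 10572
nu = 0.0984 mol/L

0.0984 mol/L


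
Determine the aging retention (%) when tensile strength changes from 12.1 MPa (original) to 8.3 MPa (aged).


Retention = aged / original * 100
= 8.3 / 12.1 * 100
= 68.6%

68.6%


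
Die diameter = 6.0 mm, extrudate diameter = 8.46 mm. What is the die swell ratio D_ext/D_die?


Die swell ratio = D_extrudate / D_die
= 8.46 / 6.0
= 1.41

Die swell = 1.41


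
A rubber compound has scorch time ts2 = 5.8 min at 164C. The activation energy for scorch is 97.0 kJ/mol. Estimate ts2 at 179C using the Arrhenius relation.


Convert temperatures: T1 = 164 + 273.15 = 437.15 K, T2 = 179 + 273.15 = 452.15 K
ts2_new = 5.8 * exp(97000 / 8.314 * (1/452.15 - 1/437.15))
1/T2 - 1/T1 = -7.5889e-05
ts2_new = 2.39 min

2.39 min


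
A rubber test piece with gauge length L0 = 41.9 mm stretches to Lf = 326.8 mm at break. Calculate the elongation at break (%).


Elongation = (Lf - L0) / L0 * 100
= (326.8 - 41.9) / 41.9 * 100
= 284.9 / 41.9 * 100
= 680.0%

680.0%


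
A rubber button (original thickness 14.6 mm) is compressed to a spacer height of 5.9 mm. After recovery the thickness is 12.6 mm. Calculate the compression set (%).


CS = (t0 - recovered) / (t0 - ts) * 100
= (14.6 - 12.6) / (14.6 - 5.9) * 100
= 2.0 / 8.7 * 100
= 23.0%

23.0%


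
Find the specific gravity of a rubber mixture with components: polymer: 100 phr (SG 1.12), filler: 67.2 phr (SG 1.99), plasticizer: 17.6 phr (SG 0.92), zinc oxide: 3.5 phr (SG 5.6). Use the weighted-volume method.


Sum of weights = 188.3
Volume contributions:
  polymer: 100/1.12 = 89.2857
  filler: 67.2/1.99 = 33.7688
  plasticizer: 17.6/0.92 = 19.1304
  zinc oxide: 3.5/5.6 = 0.6250
Sum of volumes = 142.8100
SG = 188.3 / 142.8100 = 1.319

SG = 1.319


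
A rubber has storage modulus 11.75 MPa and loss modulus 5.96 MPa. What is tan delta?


tan delta = E'' / E'
= 5.96 / 11.75
= 0.5072

tan delta = 0.5072


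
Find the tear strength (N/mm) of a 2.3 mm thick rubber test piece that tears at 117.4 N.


Tear strength = force / thickness
= 117.4 / 2.3
= 51.04 N/mm

51.04 N/mm


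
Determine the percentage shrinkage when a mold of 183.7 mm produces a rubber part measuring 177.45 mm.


Shrinkage = (mold - part) / mold * 100
= (183.7 - 177.45) / 183.7 * 100
= 6.25 / 183.7 * 100
= 3.4%

3.4%


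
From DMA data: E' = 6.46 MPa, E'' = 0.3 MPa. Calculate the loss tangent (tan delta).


tan delta = E'' / E'
= 0.3 / 6.46
= 0.0464

tan delta = 0.0464


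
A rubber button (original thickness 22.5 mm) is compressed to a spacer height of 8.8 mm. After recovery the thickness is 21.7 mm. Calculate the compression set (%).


CS = (t0 - recovered) / (t0 - ts) * 100
= (22.5 - 21.7) / (22.5 - 8.8) * 100
= 0.8 / 13.7 * 100
= 5.8%

5.8%


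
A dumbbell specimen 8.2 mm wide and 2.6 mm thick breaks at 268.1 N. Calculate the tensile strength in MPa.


Area = width * thickness = 8.2 * 2.6 = 21.32 mm^2
TS = force / area = 268.1 / 21.32 = 12.58 MPa

12.58 MPa


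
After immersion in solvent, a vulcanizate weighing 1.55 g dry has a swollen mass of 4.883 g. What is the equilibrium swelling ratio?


Q = W_swollen / W_dry
Q = 4.883 / 1.55
Q = 3.15

Q = 3.15


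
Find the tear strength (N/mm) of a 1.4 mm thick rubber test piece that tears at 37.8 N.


Tear strength = force / thickness
= 37.8 / 1.4
= 27.0 N/mm

27.0 N/mm


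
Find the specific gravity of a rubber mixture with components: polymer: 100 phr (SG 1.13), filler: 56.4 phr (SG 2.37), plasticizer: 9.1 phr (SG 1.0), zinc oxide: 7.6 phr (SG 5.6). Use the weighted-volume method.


Sum of weights = 173.1
Volume contributions:
  polymer: 100/1.13 = 88.4956
  filler: 56.4/2.37 = 23.7975
  plasticizer: 9.1/1.0 = 9.1000
  zinc oxide: 7.6/5.6 = 1.3571
Sum of volumes = 122.7502
SG = 173.1 / 122.7502 = 1.41

SG = 1.41


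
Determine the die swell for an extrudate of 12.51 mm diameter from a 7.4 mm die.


Die swell ratio = D_extrudate / D_die
= 12.51 / 7.4
= 1.691

Die swell = 1.691


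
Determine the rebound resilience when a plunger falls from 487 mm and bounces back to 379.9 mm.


Resilience = h_rebound / h_drop * 100
= 379.9 / 487 * 100
= 78.0%

78.0%


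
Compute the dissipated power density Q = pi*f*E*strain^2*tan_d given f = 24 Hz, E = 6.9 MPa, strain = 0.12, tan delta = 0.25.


Q = pi * f * E * strain^2 * tan_d
= pi * 24 * 6.9 * 0.12^2 * 0.25
= pi * 24 * 6.9 * 0.0144 * 0.25
= 1.8729

Q = 1.8729


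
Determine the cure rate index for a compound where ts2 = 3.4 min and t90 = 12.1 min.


CRI = 100 / (t90 - ts2)
= 100 / (12.1 - 3.4)
= 100 / 8.7
= 11.49 min^-1

11.49 min^-1


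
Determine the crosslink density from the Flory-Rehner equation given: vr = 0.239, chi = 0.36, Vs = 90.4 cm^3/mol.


ln(1 - vr) = ln(1 - 0.239) = -0.2731
Numerator = -((-0.2731) + 0.239 + 0.36 * 0.239^2) = 0.0136
Denominator = 90.4 * (0.239^(1/3) - 0.239/2) = 45.2978
nu = 0.0136 / 45.2978 = 2.9932e-04 mol/cm^3

2.9932e-04 mol/cm^3


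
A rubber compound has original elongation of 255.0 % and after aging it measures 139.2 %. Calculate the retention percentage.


Retention = aged / original * 100
= 139.2 / 255.0 * 100
= 54.6%

54.6%


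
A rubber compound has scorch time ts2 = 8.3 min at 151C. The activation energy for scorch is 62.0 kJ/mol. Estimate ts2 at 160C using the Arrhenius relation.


Convert temperatures: T1 = 151 + 273.15 = 424.15 K, T2 = 160 + 273.15 = 433.15 K
ts2_new = 8.3 * exp(62000 / 8.314 * (1/433.15 - 1/424.15))
1/T2 - 1/T1 = -4.8987e-05
ts2_new = 5.76 min

5.76 min


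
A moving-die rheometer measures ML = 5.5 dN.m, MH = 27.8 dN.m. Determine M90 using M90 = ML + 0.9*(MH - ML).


M90 = ML + 0.9 * (MH - ML)
M90 = 5.5 + 0.9 * (27.8 - 5.5)
M90 = 5.5 + 0.9 * 22.3
M90 = 25.57 dN.m

25.57 dN.m


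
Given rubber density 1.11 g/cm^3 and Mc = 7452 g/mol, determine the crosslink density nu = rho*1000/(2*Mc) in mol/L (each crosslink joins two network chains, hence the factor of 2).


nu = rho * 1000 / (2 * Mc)
nu = 1.11 * 1000 / (2 * 7452)
nu = 1110.0 / 14904
nu = 0.0745 mol/L

0.0745 mol/L


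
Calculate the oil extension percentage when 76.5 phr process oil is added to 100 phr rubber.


Oil % = oil / (100 + oil) * 100
= 76.5 / (100 + 76.5) * 100
= 76.5 / 176.5 * 100
= 43.34%

43.34%


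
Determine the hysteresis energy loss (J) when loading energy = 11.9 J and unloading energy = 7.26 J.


Hysteresis loss = loading - unloading
= 11.9 - 7.26
= 4.64 J

4.64 J


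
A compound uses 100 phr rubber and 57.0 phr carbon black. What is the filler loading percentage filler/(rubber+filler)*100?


Filler % = filler / (rubber + filler) * 100
= 57.0 / (100 + 57.0) * 100
= 57.0 / 157.0 * 100
= 36.31%

36.31%


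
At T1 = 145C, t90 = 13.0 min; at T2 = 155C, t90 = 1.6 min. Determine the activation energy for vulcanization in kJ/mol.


T1 = 418.15 K, T2 = 428.15 K
1/T1 - 1/T2 = 5.5856e-05
ln(t1/t2) = ln(13.0/1.6) = 2.0949
Ea = 8.314 * 2.0949 / 5.5856e-05 = 311824.9391 J/mol
Ea = 311.82 kJ/mol

311.82 kJ/mol


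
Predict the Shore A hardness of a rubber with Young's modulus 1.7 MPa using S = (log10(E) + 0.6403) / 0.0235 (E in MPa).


log10(E) = 0.0235*S - 0.6403  =>  S = (log10(E) + 0.6403) / 0.0235
log10(1.7) = 0.230449
S = (0.230449 + 0.6403) / 0.0235 = 0.870749 / 0.0235
S = 37.1

Shore A = 37.1


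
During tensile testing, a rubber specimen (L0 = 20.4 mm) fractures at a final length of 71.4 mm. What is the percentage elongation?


Elongation = (Lf - L0) / L0 * 100
= (71.4 - 20.4) / 20.4 * 100
= 51.0 / 20.4 * 100
= 250.0%

250.0%


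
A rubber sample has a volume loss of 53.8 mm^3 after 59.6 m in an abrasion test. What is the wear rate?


Rate = volume_loss / distance
= 53.8 / 59.6
= 0.903 mm^3/m

0.903 mm^3/m


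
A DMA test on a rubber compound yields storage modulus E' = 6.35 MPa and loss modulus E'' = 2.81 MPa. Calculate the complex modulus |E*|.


|E*| = sqrt(E'^2 + E''^2)
= sqrt(6.35^2 + 2.81^2)
= sqrt(40.3225 + 7.8961)
= 6.944 MPa

6.944 MPa
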